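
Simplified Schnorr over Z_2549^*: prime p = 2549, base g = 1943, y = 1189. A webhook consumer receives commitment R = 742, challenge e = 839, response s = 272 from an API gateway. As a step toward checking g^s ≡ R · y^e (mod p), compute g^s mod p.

1943^2 = 3775249 ≡ 180
1943^4 ≡ 180^2 = 32400 ≡ 1812
1943^8 ≡ 1812^2 = 3283344 ≡ 232
1943^16 ≡ 232^2 = 53824 ≡ 295
1943^32 ≡ 295^2 = 87025 ≡ 359
1943^64 ≡ 359^2 = 128881 ≡ 1431
1943^128 ≡ 1431^2 = 2047761 ≡ 914
1943^256 ≡ 914^2 = 835396 ≡ 1873
272 = 256 + 16, so 1943^272 ≡ 1873·295 ≡ 1951 (mod 2549)

1951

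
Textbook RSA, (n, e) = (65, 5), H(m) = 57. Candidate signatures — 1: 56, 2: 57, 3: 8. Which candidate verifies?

2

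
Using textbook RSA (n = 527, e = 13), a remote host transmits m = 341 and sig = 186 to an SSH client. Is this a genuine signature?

sig^13 mod 527 = 186
186 ≠ 341, so verification fails.

forged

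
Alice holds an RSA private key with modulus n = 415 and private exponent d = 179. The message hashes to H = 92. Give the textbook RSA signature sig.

Squares mod 415: H^1≡92, H^2≡164, H^4≡336, H^8≡16, H^16≡256, H^32≡381, H^64≡326, H^128≡36
179 = 128 + 32 + 16 + 2 + 1, so H^179 ≡ 36·381·256·164·92 ≡ 93 (mod 415)

93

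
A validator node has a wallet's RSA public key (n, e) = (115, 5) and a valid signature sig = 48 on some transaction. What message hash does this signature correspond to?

78

sig^2 ≡ 48^2 = 2304 ≡ 4
sig^4 ≡ 4^2 = 16
5 = 4 + 1, so sig^5 ≡ 16·48 ≡ 78 (mod 115)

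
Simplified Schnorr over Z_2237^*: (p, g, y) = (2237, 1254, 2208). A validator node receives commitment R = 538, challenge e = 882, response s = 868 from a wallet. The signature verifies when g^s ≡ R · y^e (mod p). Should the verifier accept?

accept

g^s mod p:
Squares mod 2237: 1254^1≡1254, 1254^2≡2142, 1254^4≡77, 1254^8≡1455, 1254^16≡823, 1254^32≡1755, 1254^64≡1913, 1254^128≡2074, 1254^256≡1962, 1254^512≡1804
868 = 512 + 256 + 64 + 32 + 4, so 1254^868 ≡ 1804·1962·1913·1755·77 ≡ 1763 (mod 2237)
R · y^e mod p:
Squares mod 2237: 2208^1≡2208, 2208^2≡841, 2208^4≡389, 2208^8≡1442, 2208^16≡1191, 2208^32≡223, 2208^64≡515, 2208^128≡1259, 2208^256≡1285, 2208^512≡319
882 = 512 + 256 + 64 + 32 + 16 + 2, so 2208^882 ≡ 319·1285·515·223·1191·841 ≡ 1654 (mod 2237)
538·1654 = 889852 ≡ 1763 (mod 2237)
1763 ≡ 1763 (mod 2237); signature holds.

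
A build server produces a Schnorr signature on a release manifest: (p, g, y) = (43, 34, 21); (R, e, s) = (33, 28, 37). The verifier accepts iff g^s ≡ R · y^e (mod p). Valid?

no

g^s mod p:
Squares mod 43: 34^1≡34, 34^2≡38, 34^4≡25, 34^8≡23, 34^16≡13, 34^32≡40
37 = 32 + 4 + 1, so 34^37 ≡ 40·25·34 ≡ 30 (mod 43)
R · y^e mod p:
Squares mod 43: 21^1≡21, 21^2≡11, 21^4≡35, 21^8≡21, 21^16≡11
28 = 16 + 8 + 4, so 21^28 ≡ 11·21·35 ≡ 1 (mod 43)
33·1 = 33 ≡ 33 (mod 43)
30 ≠ 33; the check fails.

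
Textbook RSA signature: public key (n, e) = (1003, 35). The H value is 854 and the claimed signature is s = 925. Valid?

Squares mod 1003: s^1≡925, s^2≡66, s^4≡344, s^8≡985, s^16≡324, s^32≡664
35 = 32 + 2 + 1, so s^35 ≡ 664·66·925 ≡ 955 (mod 1003)
955 ≠ 854, so verification fails.

no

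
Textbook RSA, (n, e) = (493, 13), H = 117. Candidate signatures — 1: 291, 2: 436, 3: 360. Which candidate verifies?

Candidate 1: Squares mod 493: 291^1≡291, 291^2≡378, 291^4≡407, 291^8≡1; 13 = 8 + 4 + 1, so 291^13 ≡ 1·407·291 ≡ 117 (mod 493)
  → matches H = 117
Candidate 2: Squares mod 493: 436^1≡436, 436^2≡291, 436^4≡378, 436^8≡407; 13 = 8 + 4 + 1, so 436^13 ≡ 407·378·436 ≡ 262 (mod 493)
Candidate 3: Squares mod 493: 360^1≡360, 360^2≡434, 360^4≡30, 360^8≡407; 13 = 8 + 4 + 1, so 360^13 ≡ 407·30·360 ≡ 12 (mod 493)

1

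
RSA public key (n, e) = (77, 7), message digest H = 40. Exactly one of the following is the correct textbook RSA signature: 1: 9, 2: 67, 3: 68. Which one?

Candidate 1: Squares mod 77: 9^1≡9, 9^2≡4, 9^4≡16; 7 = 4 + 2 + 1, so 9^7 ≡ 16·4·9 ≡ 37 (mod 77)
Candidate 2: Squares mod 77: 67^1≡67, 67^2≡23, 67^4≡67; 7 = 4 + 2 + 1, so 67^7 ≡ 67·23·67 ≡ 67 (mod 77)
Candidate 3: Squares mod 77: 68^1≡68, 68^2≡4, 68^4≡16; 7 = 4 + 2 + 1, so 68^7 ≡ 16·4·68 ≡ 40 (mod 77)
  → matches H = 40

3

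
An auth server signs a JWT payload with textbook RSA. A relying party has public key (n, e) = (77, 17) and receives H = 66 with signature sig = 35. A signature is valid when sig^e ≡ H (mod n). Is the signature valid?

invalid

Squares mod 77: sig^1≡35, sig^2≡70, sig^4≡49, sig^8≡14, sig^16≡42
17 = 16 + 1, so sig^17 ≡ 42·35 ≡ 7 (mod 77)
The recovered value 7 does not match the digest 66.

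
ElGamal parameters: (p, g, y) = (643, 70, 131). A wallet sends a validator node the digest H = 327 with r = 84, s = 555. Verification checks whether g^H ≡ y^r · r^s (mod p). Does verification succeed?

Left side g^H mod p:
70^2 = 4900 ≡ 399
70^4 ≡ 399^2 = 159201 ≡ 380
70^8 ≡ 380^2 = 144400 ≡ 368
70^16 ≡ 368^2 = 135424 ≡ 394
70^32 ≡ 394^2 = 155236 ≡ 273
70^64 ≡ 273^2 = 74529 ≡ 584
70^128 ≡ 584^2 = 341056 ≡ 266
70^256 ≡ 266^2 = 70756 ≡ 26
327 = 256 + 64 + 4 + 2 + 1, so 70^327 ≡ 26·584·380·399·70 ≡ 515 (mod 643)
Right side y^r · r^s mod p:
131^2 = 17161 ≡ 443
131^4 ≡ 443^2 = 196249 ≡ 134
131^8 ≡ 134^2 = 17956 ≡ 595
131^16 ≡ 595^2 = 354025 ≡ 375
131^32 ≡ 375^2 = 140625 ≡ 451
131^64 ≡ 451^2 = 203401 ≡ 213
84 = 64 + 16 + 4, so 131^84 ≡ 213·375·134 ≡ 515 (mod 643)
84^2 = 7056 ≡ 626
84^4 ≡ 626^2 = 391876 ≡ 289
84^8 ≡ 289^2 = 83521 ≡ 574
84^16 ≡ 574^2 = 329476 ≡ 260
84^32 ≡ 260^2 = 67600 ≡ 85
84^64 ≡ 85^2 = 7225 ≡ 152
84^128 ≡ 152^2 = 23104 ≡ 599
84^256 ≡ 599^2 = 358801 ≡ 7
84^512 ≡ 7^2 = 49
555 = 512 + 32 + 8 + 2 + 1, so 84^555 ≡ 49·85·574·626·84 ≡ 32 (mod 643)
515·32 = 16480 ≡ 405 (mod 643)
515 ≠ 405, so verification fails.

fails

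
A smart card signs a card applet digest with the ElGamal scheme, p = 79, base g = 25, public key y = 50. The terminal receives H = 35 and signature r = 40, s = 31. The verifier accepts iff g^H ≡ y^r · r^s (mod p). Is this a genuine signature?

forged

Left side g^H mod p:
25^2 = 625 ≡ 72
25^4 ≡ 72^2 = 5184 ≡ 49
25^8 ≡ 49^2 = 2401 ≡ 31
25^16 ≡ 31^2 = 961 ≡ 13
25^32 ≡ 13^2 = 169 ≡ 11
35 = 32 + 2 + 1, so 25^35 ≡ 11·72·25 ≡ 50 (mod 79)
Right side y^r · r^s mod p:
50^2 = 2500 ≡ 51
50^4 ≡ 51^2 = 2601 ≡ 73
50^8 ≡ 73^2 = 5329 ≡ 36
50^16 ≡ 36^2 = 1296 ≡ 32
50^32 ≡ 32^2 = 1024 ≡ 76
40 = 32 + 8, so 50^40 ≡ 76·36 ≡ 50 (mod 79)
40^2 = 1600 ≡ 20
40^4 ≡ 20^2 = 400 ≡ 5
40^8 ≡ 5^2 = 25
40^16 ≡ 25^2 = 625 ≡ 72
31 = 16 + 8 + 4 + 2 + 1, so 40^31 ≡ 72·25·5·20·40 ≡ 19 (mod 79)
50·19 = 950 ≡ 2 (mod 79)
50 ≠ 2, so verification fails.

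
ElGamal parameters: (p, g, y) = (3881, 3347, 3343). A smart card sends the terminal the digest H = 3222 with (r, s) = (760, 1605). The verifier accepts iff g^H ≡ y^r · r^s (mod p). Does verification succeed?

Left side g^H mod p:
Squares mod 3881: 3347^1≡3347, 3347^2≡1843, 3347^4≡774, 3347^8≡1402, 3347^16≡1818, 3347^32≡2393, 3347^64≡1974, 3347^128≡152, 3347^256≡3699, 3347^512≡2076, 3347^1024≡1866, 3347^2048≡699
3222 = 2048 + 1024 + 128 + 16 + 4 + 2, so 3347^3222 ≡ 699·1866·152·1818·774·1843 ≡ 3359 (mod 3881)
Right side y^r · r^s mod p:
Squares mod 3881: 3343^1≡3343, 3343^2≡2250, 3343^4≡1676, 3343^8≡3013, 3343^16≡510, 3343^32≡73, 3343^64≡1448, 3343^128≡964, 3343^256≡1737, 3343^512≡1632
760 = 512 + 128 + 64 + 32 + 16 + 8, so 3343^760 ≡ 1632·964·1448·73·510·3013 ≡ 168 (mod 3881)
Squares mod 3881: 760^1≡760, 760^2≡3212, 760^4≡1246, 760^8≡116, 760^16≡1813, 760^32≡3643, 760^64≡2310, 760^128≡3606, 760^256≡1886, 760^512≡2000, 760^1024≡2570
1605 = 1024 + 512 + 64 + 4 + 1, so 760^1605 ≡ 2570·2000·2310·1246·760 ≡ 1665 (mod 3881)
168·1665 = 279720 ≡ 288 (mod 3881)
3359 ≠ 288, so verification fails.

fails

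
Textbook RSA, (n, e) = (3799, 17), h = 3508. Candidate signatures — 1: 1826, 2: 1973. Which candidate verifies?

1

Candidate 1: Squares mod 3799: 1826^1≡1826, 1826^2≡2553, 1826^4≡2524, 1826^8≡3452, 1826^16≡2640; 17 = 16 + 1, so 1826^17 ≡ 2640·1826 ≡ 3508 (mod 3799)
  → matches h = 3508
Candidate 2: Squares mod 3799: 1973^1≡1973, 1973^2≡2553, 1973^4≡2524, 1973^8≡3452, 1973^16≡2640; 17 = 16 + 1, so 1973^17 ≡ 2640·1973 ≡ 291 (mod 3799)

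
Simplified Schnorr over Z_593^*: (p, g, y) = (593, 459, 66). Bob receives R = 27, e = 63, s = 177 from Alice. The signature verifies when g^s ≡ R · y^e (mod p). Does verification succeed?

passes

g^s mod p:
Squares mod 593: 459^1≡459, 459^2≡166, 459^4≡278, 459^8≡194, 459^16≡277, 459^32≡232, 459^64≡454, 459^128≡345
177 = 128 + 32 + 16 + 1, so 459^177 ≡ 345·232·277·459 ≡ 536 (mod 593)
R · y^e mod p:
Squares mod 593: 66^1≡66, 66^2≡205, 66^4≡515, 66^8≡154, 66^16≡589, 66^32≡16
63 = 32 + 16 + 8 + 4 + 2 + 1, so 66^63 ≡ 16·589·154·515·205·66 ≡ 525 (mod 593)
27·525 = 14175 ≡ 536 (mod 593)
536 ≡ 536 (mod 593); signature holds.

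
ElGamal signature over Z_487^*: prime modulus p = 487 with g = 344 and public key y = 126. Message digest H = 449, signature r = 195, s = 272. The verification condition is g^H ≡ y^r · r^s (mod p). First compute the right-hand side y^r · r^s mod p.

12

126^2 = 15876 ≡ 292
126^4 ≡ 292^2 = 85264 ≡ 39
126^8 ≡ 39^2 = 1521 ≡ 60
126^16 ≡ 60^2 = 3600 ≡ 191
126^32 ≡ 191^2 = 36481 ≡ 443
126^64 ≡ 443^2 = 196249 ≡ 475
126^128 ≡ 475^2 = 225625 ≡ 144
195 = 128 + 64 + 2 + 1, so 126^195 ≡ 144·475·292·126 ≡ 300 (mod 487)
195^2 = 38025 ≡ 39
195^4 ≡ 39^2 = 1521 ≡ 60
195^8 ≡ 60^2 = 3600 ≡ 191
195^16 ≡ 191^2 = 36481 ≡ 443
195^32 ≡ 443^2 = 196249 ≡ 475
195^64 ≡ 475^2 = 225625 ≡ 144
195^128 ≡ 144^2 = 20736 ≡ 282
195^256 ≡ 282^2 = 79524 ≡ 143
272 = 256 + 16, so 195^272 ≡ 143·443 ≡ 39 (mod 487)
y^r · r^s ≡ 300·39 = 11700 ≡ 12 (mod 487)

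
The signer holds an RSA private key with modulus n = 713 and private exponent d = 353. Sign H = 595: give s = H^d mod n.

H^353 mod 713 = 181

181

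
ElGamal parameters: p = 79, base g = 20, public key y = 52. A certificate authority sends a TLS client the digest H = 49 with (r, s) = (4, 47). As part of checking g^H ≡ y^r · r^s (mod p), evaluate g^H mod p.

44

Squares mod 79: 20^1≡20, 20^2≡5, 20^4≡25, 20^8≡72, 20^16≡49, 20^32≡31
49 = 32 + 16 + 1, so 20^49 ≡ 31·49·20 ≡ 44 (mod 79)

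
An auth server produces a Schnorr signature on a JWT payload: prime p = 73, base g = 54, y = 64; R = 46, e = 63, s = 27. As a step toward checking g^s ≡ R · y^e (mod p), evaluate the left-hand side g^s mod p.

46

54^2 = 2916 ≡ 69
54^4 ≡ 69^2 = 4761 ≡ 16
54^8 ≡ 16^2 = 256 ≡ 37
54^16 ≡ 37^2 = 1369 ≡ 55
27 = 16 + 8 + 2 + 1, so 54^27 ≡ 55·37·69·54 ≡ 46 (mod 73)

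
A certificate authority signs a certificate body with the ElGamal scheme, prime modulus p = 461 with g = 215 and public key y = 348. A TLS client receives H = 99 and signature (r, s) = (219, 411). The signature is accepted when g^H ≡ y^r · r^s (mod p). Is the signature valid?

invalid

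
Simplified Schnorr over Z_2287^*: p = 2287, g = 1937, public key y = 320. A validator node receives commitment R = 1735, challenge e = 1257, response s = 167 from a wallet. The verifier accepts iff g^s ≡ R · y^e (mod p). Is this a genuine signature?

g^s mod p:
Squares mod 2287: 1937^1≡1937, 1937^2≡1289, 1937^4≡1159, 1937^8≡812, 1937^16≡688, 1937^32≡2222, 1937^64≡1938, 1937^128≡590
167 = 128 + 32 + 4 + 2 + 1, so 1937^167 ≡ 590·2222·1159·1289·1937 ≡ 2066 (mod 2287)
R · y^e mod p:
Squares mod 2287: 320^1≡320, 320^2≡1772, 320^4≡2220, 320^8≡2202, 320^16≡364, 320^32≡2137, 320^64≡1917, 320^128≡1967, 320^256≡1772, 320^512≡2220, 320^1024≡2202
1257 = 1024 + 128 + 64 + 32 + 8 + 1, so 320^1257 ≡ 2202·1967·1917·2137·2202·320 ≡ 452 (mod 2287)
1735·452 = 784220 ≡ 2066 (mod 2287)
2066 ≡ 2066 (mod 2287); signature holds.

genuine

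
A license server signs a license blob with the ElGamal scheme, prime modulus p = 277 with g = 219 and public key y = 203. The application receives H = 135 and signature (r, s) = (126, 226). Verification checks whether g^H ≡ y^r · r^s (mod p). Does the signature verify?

does not verify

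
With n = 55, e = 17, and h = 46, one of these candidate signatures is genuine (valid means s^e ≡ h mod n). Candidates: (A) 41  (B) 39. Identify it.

Candidate A: Squares mod 55: 41^1≡41, 41^2≡31, 41^4≡26, 41^8≡16, 41^16≡36; 17 = 16 + 1, so 41^17 ≡ 36·41 ≡ 46 (mod 55)
  → matches h = 46
Candidate B: Squares mod 55: 39^1≡39, 39^2≡36, 39^4≡31, 39^8≡26, 39^16≡16; 17 = 16 + 1, so 39^17 ≡ 16·39 ≡ 19 (mod 55)

A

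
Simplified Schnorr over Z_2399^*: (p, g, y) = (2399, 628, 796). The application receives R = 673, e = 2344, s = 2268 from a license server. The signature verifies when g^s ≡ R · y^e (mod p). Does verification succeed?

g^s mod p:
628^2 = 394384 ≡ 948
628^4 ≡ 948^2 = 898704 ≡ 1478
628^8 ≡ 1478^2 = 2184484 ≡ 1394
628^16 ≡ 1394^2 = 1943236 ≡ 46
628^32 ≡ 46^2 = 2116
628^64 ≡ 2116^2 = 4477456 ≡ 922
628^128 ≡ 922^2 = 850084 ≡ 838
628^256 ≡ 838^2 = 702244 ≡ 1736
628^512 ≡ 1736^2 = 3013696 ≡ 552
628^1024 ≡ 552^2 = 304704 ≡ 31
628^2048 ≡ 31^2 = 961
2268 = 2048 + 128 + 64 + 16 + 8 + 4, so 628^2268 ≡ 961·838·922·46·1394·1478 ≡ 1088 (mod 2399)
R · y^e mod p:
796^2 = 633616 ≡ 280
796^4 ≡ 280^2 = 78400 ≡ 1632
796^8 ≡ 1632^2 = 2663424 ≡ 534
796^16 ≡ 534^2 = 285156 ≡ 2074
796^32 ≡ 2074^2 = 4301476 ≡ 69
796^64 ≡ 69^2 = 4761 ≡ 2362
796^128 ≡ 2362^2 = 5579044 ≡ 1369
796^256 ≡ 1369^2 = 1874161 ≡ 542
796^512 ≡ 542^2 = 293764 ≡ 1086
796^1024 ≡ 1086^2 = 1179396 ≡ 1487
796^2048 ≡ 1487^2 = 2211169 ≡ 1690
2344 = 2048 + 256 + 32 + 8, so 796^2344 ≡ 1690·542·69·534 ≡ 1924 (mod 2399)
673·1924 = 1294852 ≡ 1791 (mod 2399)
1088 ≠ 1791; the check fails.

fails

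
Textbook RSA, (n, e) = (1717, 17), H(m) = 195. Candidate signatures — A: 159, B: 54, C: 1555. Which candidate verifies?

C

Candidate A: Squares mod 1717: 159^1≡159, 159^2≡1243, 159^4≡1466, 159^8≡1189, 159^16≡630; 17 = 16 + 1, so 159^17 ≡ 630·159 ≡ 584 (mod 1717)
Candidate B: Squares mod 1717: 54^1≡54, 54^2≡1199, 54^4≡472, 54^8≡1291, 54^16≡1191; 17 = 16 + 1, so 54^17 ≡ 1191·54 ≡ 785 (mod 1717)
Candidate C: Squares mod 1717: 1555^1≡1555, 1555^2≡489, 1555^4≡458, 1555^8≡290, 1555^16≡1684; 17 = 16 + 1, so 1555^17 ≡ 1684·1555 ≡ 195 (mod 1717)
  → matches H(m) = 195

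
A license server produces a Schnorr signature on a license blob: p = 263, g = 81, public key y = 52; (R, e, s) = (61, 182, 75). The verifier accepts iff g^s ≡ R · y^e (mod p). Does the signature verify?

verifies

g^s mod p:
81^2 = 6561 ≡ 249
81^4 ≡ 249^2 = 62001 ≡ 196
81^8 ≡ 196^2 = 38416 ≡ 18
81^16 ≡ 18^2 = 324 ≡ 61
81^32 ≡ 61^2 = 3721 ≡ 39
81^64 ≡ 39^2 = 1521 ≡ 206
75 = 64 + 8 + 2 + 1, so 81^75 ≡ 206·18·249·81 ≡ 235 (mod 263)
R · y^e mod p:
52^2 = 2704 ≡ 74
52^4 ≡ 74^2 = 5476 ≡ 216
52^8 ≡ 216^2 = 46656 ≡ 105
52^16 ≡ 105^2 = 11025 ≡ 242
52^32 ≡ 242^2 = 58564 ≡ 178
52^64 ≡ 178^2 = 31684 ≡ 124
52^128 ≡ 124^2 = 15376 ≡ 122
182 = 128 + 32 + 16 + 4 + 2, so 52^182 ≡ 122·178·242·216·74 ≡ 172 (mod 263)
61·172 = 10492 ≡ 235 (mod 263)
235 ≡ 235 (mod 263); signature holds.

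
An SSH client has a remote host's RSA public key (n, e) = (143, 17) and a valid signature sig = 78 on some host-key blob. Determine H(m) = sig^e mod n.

78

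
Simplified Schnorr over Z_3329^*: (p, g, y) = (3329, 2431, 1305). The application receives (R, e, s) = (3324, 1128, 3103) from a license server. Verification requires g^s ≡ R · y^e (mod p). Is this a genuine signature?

g^s mod p:
Squares mod 3329: 2431^1≡2431, 2431^2≡786, 2431^4≡1931, 2431^8≡281, 2431^16≡2394, 2431^32≡2027, 2431^64≡743, 2431^128≡2764, 2431^256≡2970, 2431^512≡2379, 2431^1024≡341, 2431^2048≡3095
3103 = 2048 + 1024 + 16 + 8 + 4 + 2 + 1, so 2431^3103 ≡ 3095·341·2394·281·1931·786·2431 ≡ 830 (mod 3329)
R · y^e mod p:
Squares mod 3329: 1305^1≡1305, 1305^2≡1906, 1305^4≡897, 1305^8≡2320, 1305^16≡2736, 1305^32≡2104, 1305^64≡2575, 1305^128≡2586, 1305^256≡2764, 1305^512≡2970, 1305^1024≡2379
1128 = 1024 + 64 + 32 + 8, so 1305^1128 ≡ 2379·2575·2104·2320 ≡ 3163 (mod 3329)
3324·3163 = 10513812 ≡ 830 (mod 3329)
830 ≡ 830 (mod 3329); signature holds.

genuine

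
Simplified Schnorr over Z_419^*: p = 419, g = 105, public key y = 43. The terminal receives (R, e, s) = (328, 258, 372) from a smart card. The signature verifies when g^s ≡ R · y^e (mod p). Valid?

no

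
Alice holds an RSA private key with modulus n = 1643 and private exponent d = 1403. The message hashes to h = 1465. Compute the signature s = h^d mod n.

h^1403 mod 1643 = 357

357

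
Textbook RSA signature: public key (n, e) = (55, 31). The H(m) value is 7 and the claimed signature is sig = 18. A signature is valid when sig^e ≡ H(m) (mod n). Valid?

sig^2 ≡ 18^2 = 324 ≡ 49
sig^4 ≡ 49^2 = 2401 ≡ 36
sig^8 ≡ 36^2 = 1296 ≡ 31
sig^16 ≡ 31^2 = 961 ≡ 26
31 = 16 + 8 + 4 + 2 + 1, so sig^31 ≡ 26·31·36·49·18 ≡ 7 (mod 55)
Since 7 equals the digest 7, verification succeeds.

yes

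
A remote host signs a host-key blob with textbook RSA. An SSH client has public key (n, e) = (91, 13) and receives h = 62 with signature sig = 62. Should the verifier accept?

Squares mod 91: sig^1≡62, sig^2≡22, sig^4≡29, sig^8≡22
13 = 8 + 4 + 1, so sig^13 ≡ 22·29·62 ≡ 62 (mod 91)
Since 62 equals the digest 62, verification succeeds.

accept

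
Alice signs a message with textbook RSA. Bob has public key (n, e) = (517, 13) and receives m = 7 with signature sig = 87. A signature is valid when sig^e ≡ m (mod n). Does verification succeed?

fails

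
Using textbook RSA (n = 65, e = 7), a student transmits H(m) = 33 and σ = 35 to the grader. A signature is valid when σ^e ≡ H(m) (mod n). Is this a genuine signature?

forged

σ^2 ≡ 35^2 = 1225 ≡ 55
σ^4 ≡ 55^2 = 3025 ≡ 35
7 = 4 + 2 + 1, so σ^7 ≡ 35·55·35 ≡ 35 (mod 65)
The recovered value 35 does not match the digest 33.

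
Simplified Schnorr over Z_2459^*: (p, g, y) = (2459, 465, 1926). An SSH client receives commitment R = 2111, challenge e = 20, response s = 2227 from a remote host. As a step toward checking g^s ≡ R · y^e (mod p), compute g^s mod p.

Squares mod 2459: 465^1≡465, 465^2≡2292, 465^4≡840, 465^8≡2326, 465^16≡476, 465^32≡348, 465^64≡613, 465^128≡2001, 465^256≡749, 465^512≡349, 465^1024≡1310, 465^2048≡2177
2227 = 2048 + 128 + 32 + 16 + 2 + 1, so 465^2227 ≡ 2177·2001·348·476·2292·465 ≡ 822 (mod 2459)

822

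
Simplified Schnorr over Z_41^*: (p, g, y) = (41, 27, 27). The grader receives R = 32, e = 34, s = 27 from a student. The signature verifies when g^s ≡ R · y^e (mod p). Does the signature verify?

does not verify

g^s mod p:
Squares mod 41: 27^1≡27, 27^2≡32, 27^4≡40, 27^8≡1, 27^16≡1
27 = 16 + 8 + 2 + 1, so 27^27 ≡ 1·1·32·27 ≡ 3 (mod 41)
R · y^e mod p:
Squares mod 41: 27^1≡27, 27^2≡32, 27^4≡40, 27^8≡1, 27^16≡1, 27^32≡1
34 = 32 + 2, so 27^34 ≡ 1·32 ≡ 32 (mod 41)
32·32 = 1024 ≡ 40 (mod 41)
3 ≠ 40; the check fails.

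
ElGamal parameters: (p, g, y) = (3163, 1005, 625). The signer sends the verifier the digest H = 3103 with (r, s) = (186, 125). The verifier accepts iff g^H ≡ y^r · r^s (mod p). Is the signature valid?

invalid

Left side g^H mod p:
Squares mod 3163: 1005^1≡1005, 1005^2≡1028, 1005^4≡342, 1005^8≡3096, 1005^16≡1326, 1005^32≡2811, 1005^64≡547, 1005^128≡1887, 1005^256≡2394, 1005^512≡3043, 1005^1024≡1748, 1005^2048≡46
3103 = 2048 + 1024 + 16 + 8 + 4 + 2 + 1, so 1005^3103 ≡ 46·1748·1326·3096·342·1028·1005 ≡ 877 (mod 3163)
Right side y^r · r^s mod p:
Squares mod 3163: 625^1≡625, 625^2≡1576, 625^4≡821, 625^8≡322, 625^16≡2468, 625^32≡2249, 625^64≡364, 625^128≡2813
186 = 128 + 32 + 16 + 8 + 2, so 625^186 ≡ 2813·2249·2468·322·1576 ≡ 1626 (mod 3163)
Squares mod 3163: 186^1≡186, 186^2≡2966, 186^4≡853, 186^8≡119, 186^16≡1509, 186^32≡2884, 186^64≡1929
125 = 64 + 32 + 16 + 8 + 4 + 1, so 186^125 ≡ 1929·2884·1509·119·853·186 ≡ 1337 (mod 3163)
1626·1337 = 2173962 ≡ 981 (mod 3163)
877 ≠ 981, so verification fails.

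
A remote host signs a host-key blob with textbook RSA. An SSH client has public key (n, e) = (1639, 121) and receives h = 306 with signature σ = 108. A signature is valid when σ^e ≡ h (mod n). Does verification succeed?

passes

Squares mod 1639: σ^1≡108, σ^2≡191, σ^4≡423, σ^8≡278, σ^16≡251, σ^32≡719, σ^64≡676
121 = 64 + 32 + 16 + 8 + 1, so σ^121 ≡ 676·719·251·278·108 ≡ 306 (mod 1639)
Since 306 equals the digest 306, verification succeeds.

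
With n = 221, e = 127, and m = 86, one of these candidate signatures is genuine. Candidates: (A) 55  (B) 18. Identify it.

B

Candidate A: 55^2 = 3025 ≡ 152; 55^4 ≡ 152^2 = 23104 ≡ 120; 55^8 ≡ 120^2 = 14400 ≡ 35; 55^16 ≡ 35^2 = 1225 ≡ 120; 55^32 ≡ 120^2 = 14400 ≡ 35; 55^64 ≡ 35^2 = 1225 ≡ 120; 127 = 64 + 32 + 16 + 8 + 4 + 2 + 1, so 55^127 ≡ 120·35·120·35·120·152·55 ≡ 81 (mod 221)
Candidate B: 18^2 = 324 ≡ 103; 18^4 ≡ 103^2 = 10609 ≡ 1; 18^8 ≡ 1^2 = 1; 18^16 ≡ 1^2 = 1; 18^32 ≡ 1^2 = 1; 18^64 ≡ 1^2 = 1; 127 = 64 + 32 + 16 + 8 + 4 + 2 + 1, so 18^127 ≡ 1·1·1·1·1·103·18 ≡ 86 (mod 221)
  → matches m = 86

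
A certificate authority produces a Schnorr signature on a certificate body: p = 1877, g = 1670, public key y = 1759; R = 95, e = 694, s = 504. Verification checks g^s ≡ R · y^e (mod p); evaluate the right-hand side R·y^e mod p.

930

1759^2 = 3094081 ≡ 785
1759^4 ≡ 785^2 = 616225 ≡ 569
1759^8 ≡ 569^2 = 323761 ≡ 917
1759^16 ≡ 917^2 = 840889 ≡ 1870
1759^32 ≡ 1870^2 = 3496900 ≡ 49
1759^64 ≡ 49^2 = 2401 ≡ 524
1759^128 ≡ 524^2 = 274576 ≡ 534
1759^256 ≡ 534^2 = 285156 ≡ 1729
1759^512 ≡ 1729^2 = 2989441 ≡ 1257
694 = 512 + 128 + 32 + 16 + 4 + 2, so 1759^694 ≡ 1257·534·49·1870·569·785 ≡ 1788 (mod 1877)
R · y^e ≡ 95·1788 = 169860 ≡ 930 (mod 1877)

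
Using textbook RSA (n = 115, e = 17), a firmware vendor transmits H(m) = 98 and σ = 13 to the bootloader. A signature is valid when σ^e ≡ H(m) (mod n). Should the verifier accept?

σ^17 mod 115 = 98
98 = H(m), so the signature checks out.

accept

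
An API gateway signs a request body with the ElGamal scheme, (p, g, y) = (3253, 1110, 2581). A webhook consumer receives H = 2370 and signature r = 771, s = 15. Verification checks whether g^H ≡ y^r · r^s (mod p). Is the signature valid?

invalid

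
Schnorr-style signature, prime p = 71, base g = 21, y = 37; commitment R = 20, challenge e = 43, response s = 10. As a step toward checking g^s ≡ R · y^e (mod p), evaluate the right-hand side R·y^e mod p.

Squares mod 71: 37^1≡37, 37^2≡20, 37^4≡45, 37^8≡37, 37^16≡20, 37^32≡45
43 = 32 + 8 + 2 + 1, so 37^43 ≡ 45·37·20·37 ≡ 37 (mod 71)
R · y^e ≡ 20·37 = 740 ≡ 30 (mod 71)

30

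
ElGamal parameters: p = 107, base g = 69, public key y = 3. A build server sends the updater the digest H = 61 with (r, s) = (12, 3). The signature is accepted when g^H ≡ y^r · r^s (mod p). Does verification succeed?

Left side g^H mod p:
69^2 = 4761 ≡ 53
69^4 ≡ 53^2 = 2809 ≡ 27
69^8 ≡ 27^2 = 729 ≡ 87
69^16 ≡ 87^2 = 7569 ≡ 79
69^32 ≡ 79^2 = 6241 ≡ 35
61 = 32 + 16 + 8 + 4 + 1, so 69^61 ≡ 35·79·87·27·69 ≡ 87 (mod 107)
Right side y^r · r^s mod p:
3^2 = 9
3^4 ≡ 9^2 = 81
3^8 ≡ 81^2 = 6561 ≡ 34
12 = 8 + 4, so 3^12 ≡ 34·81 ≡ 79 (mod 107)
12^2 = 144 ≡ 37
3 = 2 + 1, so 12^3 ≡ 37·12 ≡ 16 (mod 107)
79·16 = 1264 ≡ 87 (mod 107)
87 ≡ 87 (mod 107), so the signature is genuine.

passes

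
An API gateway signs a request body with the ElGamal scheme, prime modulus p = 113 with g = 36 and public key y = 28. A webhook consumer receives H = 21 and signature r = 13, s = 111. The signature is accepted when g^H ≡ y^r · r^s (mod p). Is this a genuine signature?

forged

Left side g^H mod p:
36^2 = 1296 ≡ 53
36^4 ≡ 53^2 = 2809 ≡ 97
36^8 ≡ 97^2 = 9409 ≡ 30
36^16 ≡ 30^2 = 900 ≡ 109
21 = 16 + 4 + 1, so 36^21 ≡ 109·97·36 ≡ 44 (mod 113)
Right side y^r · r^s mod p:
28^2 = 784 ≡ 106
28^4 ≡ 106^2 = 11236 ≡ 49
28^8 ≡ 49^2 = 2401 ≡ 28
13 = 8 + 4 + 1, so 28^13 ≡ 28·49·28 ≡ 109 (mod 113)
13^2 = 169 ≡ 56
13^4 ≡ 56^2 = 3136 ≡ 85
13^8 ≡ 85^2 = 7225 ≡ 106
13^16 ≡ 106^2 = 11236 ≡ 49
13^32 ≡ 49^2 = 2401 ≡ 28
13^64 ≡ 28^2 = 784 ≡ 106
111 = 64 + 32 + 8 + 4 + 2 + 1, so 13^111 ≡ 106·28·106·85·56·13 ≡ 87 (mod 113)
109·87 = 9483 ≡ 104 (mod 113)
44 ≠ 104, so verification fails.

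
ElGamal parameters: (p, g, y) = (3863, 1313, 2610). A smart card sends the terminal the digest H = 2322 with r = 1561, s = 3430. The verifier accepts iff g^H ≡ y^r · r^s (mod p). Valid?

Left side g^H mod p:
Squares mod 3863: 1313^1≡1313, 1313^2≡1071, 1313^4≡3593, 1313^8≡3366, 1313^16≡3640, 1313^32≡3373, 1313^64≡594, 1313^128≡1303, 1313^256≡1952, 1313^512≡1386, 1313^1024≡1085, 1313^2048≡2873
2322 = 2048 + 256 + 16 + 2, so 1313^2322 ≡ 2873·1952·3640·1071 ≡ 1033 (mod 3863)
Right side y^r · r^s mod p:
Squares mod 3863: 2610^1≡2610, 2610^2≡1631, 2610^4≡2417, 2610^8≡1033, 2610^16≡901, 2610^32≡571, 2610^64≡1549, 2610^128≡478, 2610^256≡567, 2610^512≡860, 2610^1024≡1767
1561 = 1024 + 512 + 16 + 8 + 1, so 2610^1561 ≡ 1767·860·901·1033·2610 ≡ 914 (mod 3863)
Squares mod 3863: 1561^1≡1561, 1561^2≡3031, 1561^4≡747, 1561^8≡1737, 1561^16≡166, 1561^32≡515, 1561^64≡2541, 1561^128≡1608, 1561^256≡1317, 1561^512≡2, 1561^1024≡4, 1561^2048≡16
3430 = 2048 + 1024 + 256 + 64 + 32 + 4 + 2, so 1561^3430 ≡ 16·4·1317·2541·515·747·3031 ≡ 2301 (mod 3863)
914·2301 = 2103114 ≡ 1642 (mod 3863)
1033 ≠ 1642, so verification fails.

no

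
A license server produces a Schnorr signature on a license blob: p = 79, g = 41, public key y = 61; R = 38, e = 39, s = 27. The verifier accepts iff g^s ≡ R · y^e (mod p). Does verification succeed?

passes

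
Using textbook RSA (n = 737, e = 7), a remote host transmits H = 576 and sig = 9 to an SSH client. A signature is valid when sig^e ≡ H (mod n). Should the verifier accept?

Squares mod 737: sig^1≡9, sig^2≡81, sig^4≡665
7 = 4 + 2 + 1, so sig^7 ≡ 665·81·9 ≡ 576 (mod 737)
Since 576 equals the digest 576, verification succeeds.

accept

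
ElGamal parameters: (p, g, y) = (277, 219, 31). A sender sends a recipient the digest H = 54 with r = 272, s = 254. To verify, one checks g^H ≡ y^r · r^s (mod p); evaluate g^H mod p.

219^54 mod 277 = 66

66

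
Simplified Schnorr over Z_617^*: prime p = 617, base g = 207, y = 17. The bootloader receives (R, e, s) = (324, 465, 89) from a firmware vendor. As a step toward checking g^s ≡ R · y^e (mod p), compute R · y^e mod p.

560

17^465 mod 617 = 474
R · y^e ≡ 324·474 = 153576 ≡ 560 (mod 617)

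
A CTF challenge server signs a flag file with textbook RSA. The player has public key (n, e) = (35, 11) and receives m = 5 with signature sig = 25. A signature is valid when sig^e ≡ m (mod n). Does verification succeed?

fails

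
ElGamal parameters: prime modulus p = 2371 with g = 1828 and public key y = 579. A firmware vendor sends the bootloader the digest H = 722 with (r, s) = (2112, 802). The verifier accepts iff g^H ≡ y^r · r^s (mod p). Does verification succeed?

passes

Left side g^H mod p:
1828^2 = 3341584 ≡ 845
1828^4 ≡ 845^2 = 714025 ≡ 354
1828^8 ≡ 354^2 = 125316 ≡ 2024
1828^16 ≡ 2024^2 = 4096576 ≡ 1859
1828^32 ≡ 1859^2 = 3455881 ≡ 1334
1828^64 ≡ 1334^2 = 1779556 ≡ 1306
1828^128 ≡ 1306^2 = 1705636 ≡ 887
1828^256 ≡ 887^2 = 786769 ≡ 1968
1828^512 ≡ 1968^2 = 3873024 ≡ 1181
722 = 512 + 128 + 64 + 16 + 2, so 1828^722 ≡ 1181·887·1306·1859·845 ≡ 1129 (mod 2371)
Right side y^r · r^s mod p:
579^2 = 335241 ≡ 930
579^4 ≡ 930^2 = 864900 ≡ 1856
579^8 ≡ 1856^2 = 3444736 ≡ 2044
579^16 ≡ 2044^2 = 4177936 ≡ 234
579^32 ≡ 234^2 = 54756 ≡ 223
579^64 ≡ 223^2 = 49729 ≡ 2309
579^128 ≡ 2309^2 = 5331481 ≡ 1473
579^256 ≡ 1473^2 = 2169729 ≡ 264
579^512 ≡ 264^2 = 69696 ≡ 937
579^1024 ≡ 937^2 = 877969 ≡ 699
579^2048 ≡ 699^2 = 488601 ≡ 175
2112 = 2048 + 64, so 579^2112 ≡ 175·2309 ≡ 1005 (mod 2371)
2112^2 = 4460544 ≡ 693
2112^4 ≡ 693^2 = 480249 ≡ 1307
2112^8 ≡ 1307^2 = 1708249 ≡ 1129
2112^16 ≡ 1129^2 = 1274641 ≡ 1414
2112^32 ≡ 1414^2 = 1999396 ≡ 643
2112^64 ≡ 643^2 = 413449 ≡ 895
2112^128 ≡ 895^2 = 801025 ≡ 1998
2112^256 ≡ 1998^2 = 3992004 ≡ 1611
2112^512 ≡ 1611^2 = 2595321 ≡ 1447
802 = 512 + 256 + 32 + 2, so 2112^802 ≡ 1447·1611·643·693 ≡ 841 (mod 2371)
1005·841 = 845205 ≡ 1129 (mod 2371)
1129 ≡ 1129 (mod 2371), so the signature is genuine.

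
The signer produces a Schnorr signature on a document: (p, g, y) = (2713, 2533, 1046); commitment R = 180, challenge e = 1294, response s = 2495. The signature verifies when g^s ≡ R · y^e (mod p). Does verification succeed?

passes

g^s mod p:
Squares mod 2713: 2533^1≡2533, 2533^2≡2557, 2533^4≡2632, 2533^8≡1135, 2533^16≡2263, 2533^32≡1738, 2533^64≡1075, 2533^128≡2600, 2533^256≡1917, 2533^512≡1487, 2533^1024≡74, 2533^2048≡50
2495 = 2048 + 256 + 128 + 32 + 16 + 8 + 4 + 2 + 1, so 2533^2495 ≡ 50·1917·2600·1738·2263·1135·2632·2557·2533 ≡ 735 (mod 2713)
R · y^e mod p:
Squares mod 2713: 1046^1≡1046, 1046^2≡777, 1046^4≡1443, 1046^8≡1378, 1046^16≡2497, 1046^32≡535, 1046^64≡1360, 1046^128≡2047, 1046^256≡1337, 1046^512≡2415, 1046^1024≡1988
1294 = 1024 + 256 + 8 + 4 + 2, so 1046^1294 ≡ 1988·1337·1378·1443·777 ≡ 2491 (mod 2713)
180·2491 = 448380 ≡ 735 (mod 2713)
735 ≡ 735 (mod 2713); signature holds.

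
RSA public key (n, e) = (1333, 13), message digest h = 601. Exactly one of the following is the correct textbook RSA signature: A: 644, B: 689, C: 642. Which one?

A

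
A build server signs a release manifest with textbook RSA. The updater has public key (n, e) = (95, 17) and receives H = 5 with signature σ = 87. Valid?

Squares mod 95: σ^1≡87, σ^2≡64, σ^4≡11, σ^8≡26, σ^16≡11
17 = 16 + 1, so σ^17 ≡ 11·87 ≡ 7 (mod 95)
σ^17 mod 95 = 7, but H = 5.

no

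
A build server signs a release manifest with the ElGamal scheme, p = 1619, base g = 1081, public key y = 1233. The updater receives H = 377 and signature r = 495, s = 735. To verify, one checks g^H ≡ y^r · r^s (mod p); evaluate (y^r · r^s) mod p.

656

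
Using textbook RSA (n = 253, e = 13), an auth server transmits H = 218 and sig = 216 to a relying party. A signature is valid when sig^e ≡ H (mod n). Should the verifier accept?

sig^2 ≡ 216^2 = 46656 ≡ 104
sig^4 ≡ 104^2 = 10816 ≡ 190
sig^8 ≡ 190^2 = 36100 ≡ 174
13 = 8 + 4 + 1, so sig^13 ≡ 174·190·216 ≡ 35 (mod 253)
35 ≠ 218, so verification fails.

reject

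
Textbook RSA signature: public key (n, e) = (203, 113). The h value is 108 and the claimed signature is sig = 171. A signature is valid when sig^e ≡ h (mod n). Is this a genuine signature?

forged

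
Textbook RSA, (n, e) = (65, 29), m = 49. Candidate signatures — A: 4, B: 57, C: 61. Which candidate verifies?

A

Candidate A: Squares mod 65: 4^1≡4, 4^2≡16, 4^4≡61, 4^8≡16, 4^16≡61; 29 = 16 + 8 + 4 + 1, so 4^29 ≡ 61·16·61·4 ≡ 49 (mod 65)
  → matches m = 49
Candidate B: Squares mod 65: 57^1≡57, 57^2≡64, 57^4≡1, 57^8≡1, 57^16≡1; 29 = 16 + 8 + 4 + 1, so 57^29 ≡ 1·1·1·57 ≡ 57 (mod 65)
Candidate C: Squares mod 65: 61^1≡61, 61^2≡16, 61^4≡61, 61^8≡16, 61^16≡61; 29 = 16 + 8 + 4 + 1, so 61^29 ≡ 61·16·61·61 ≡ 16 (mod 65)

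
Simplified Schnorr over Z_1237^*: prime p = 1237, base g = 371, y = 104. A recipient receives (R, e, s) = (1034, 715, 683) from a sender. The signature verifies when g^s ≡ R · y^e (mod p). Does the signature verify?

does not verify

g^s mod p:
371^683 mod 1237 = 913
R · y^e mod p:
104^715 mod 1237 = 768
1034·768 = 794112 ≡ 1195 (mod 1237)
913 ≠ 1195; the check fails.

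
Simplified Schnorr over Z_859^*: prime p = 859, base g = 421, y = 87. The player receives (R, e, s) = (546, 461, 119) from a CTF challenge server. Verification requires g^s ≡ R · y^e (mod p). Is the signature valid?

g^s mod p:
Squares mod 859: 421^1≡421, 421^2≡287, 421^4≡764, 421^8≡435, 421^16≡245, 421^32≡754, 421^64≡717
119 = 64 + 32 + 16 + 4 + 2 + 1, so 421^119 ≡ 717·754·245·764·287·421 ≡ 345 (mod 859)
R · y^e mod p:
Squares mod 859: 87^1≡87, 87^2≡697, 87^4≡474, 87^8≡477, 87^16≡753, 87^32≡69, 87^64≡466, 87^128≡688, 87^256≡35
461 = 256 + 128 + 64 + 8 + 4 + 1, so 87^461 ≡ 35·688·466·477·474·87 ≡ 69 (mod 859)
546·69 = 37674 ≡ 737 (mod 859)
345 ≠ 737; the check fails.

invalid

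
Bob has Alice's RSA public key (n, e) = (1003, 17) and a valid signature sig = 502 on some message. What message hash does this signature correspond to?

sig^2 ≡ 502^2 = 252004 ≡ 251
sig^4 ≡ 251^2 = 63001 ≡ 815
sig^8 ≡ 815^2 = 664225 ≡ 239
sig^16 ≡ 239^2 = 57121 ≡ 953
17 = 16 + 1, so sig^17 ≡ 953·502 ≡ 978 (mod 1003)

978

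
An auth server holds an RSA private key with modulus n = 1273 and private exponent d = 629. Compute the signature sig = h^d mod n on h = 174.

260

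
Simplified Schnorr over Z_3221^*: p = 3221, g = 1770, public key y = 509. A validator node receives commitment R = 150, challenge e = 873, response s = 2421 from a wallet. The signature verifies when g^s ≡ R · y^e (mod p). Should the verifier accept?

accept

g^s mod p:
1770^2421 mod 3221 = 2855
R · y^e mod p:
509^873 mod 3221 = 2059
150·2059 = 308850 ≡ 2855 (mod 3221)
2855 ≡ 2855 (mod 3221); signature holds.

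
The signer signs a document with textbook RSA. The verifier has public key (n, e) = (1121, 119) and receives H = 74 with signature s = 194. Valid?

no

s^119 mod 1121 = 16
16 ≠ 74, so verification fails.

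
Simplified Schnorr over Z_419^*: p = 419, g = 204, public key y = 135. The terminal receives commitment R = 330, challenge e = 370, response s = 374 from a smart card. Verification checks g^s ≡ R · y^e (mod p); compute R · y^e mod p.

60

Squares mod 419: 135^1≡135, 135^2≡208, 135^4≡107, 135^8≡136, 135^16≡60, 135^32≡248, 135^64≡330, 135^128≡379, 135^256≡343
370 = 256 + 64 + 32 + 16 + 2, so 135^370 ≡ 343·330·248·60·208 ≡ 343 (mod 419)
R · y^e ≡ 330·343 = 113190 ≡ 60 (mod 419)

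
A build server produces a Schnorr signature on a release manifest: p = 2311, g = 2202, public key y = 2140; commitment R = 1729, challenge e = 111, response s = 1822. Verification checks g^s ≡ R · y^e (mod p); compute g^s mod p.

2202^2 = 4848804 ≡ 326
2202^4 ≡ 326^2 = 106276 ≡ 2281
2202^8 ≡ 2281^2 = 5202961 ≡ 900
2202^16 ≡ 900^2 = 810000 ≡ 1150
2202^32 ≡ 1150^2 = 1322500 ≡ 608
2202^64 ≡ 608^2 = 369664 ≡ 2215
2202^128 ≡ 2215^2 = 4906225 ≡ 2283
2202^256 ≡ 2283^2 = 5212089 ≡ 784
2202^512 ≡ 784^2 = 614656 ≡ 2241
2202^1024 ≡ 2241^2 = 5022081 ≡ 278
1822 = 1024 + 512 + 256 + 16 + 8 + 4 + 2, so 2202^1822 ≡ 278·2241·784·1150·900·2281·326 ≡ 731 (mod 2311)

731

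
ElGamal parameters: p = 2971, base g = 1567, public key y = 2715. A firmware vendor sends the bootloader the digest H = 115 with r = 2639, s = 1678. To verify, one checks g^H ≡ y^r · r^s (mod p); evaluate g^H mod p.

Squares mod 2971: 1567^1≡1567, 1567^2≡1443, 1567^4≡2549, 1567^8≡2795, 1567^16≡1266, 1567^32≡1387, 1567^64≡1532
115 = 64 + 32 + 16 + 2 + 1, so 1567^115 ≡ 1532·1387·1266·1443·1567 ≡ 2789 (mod 2971)

2789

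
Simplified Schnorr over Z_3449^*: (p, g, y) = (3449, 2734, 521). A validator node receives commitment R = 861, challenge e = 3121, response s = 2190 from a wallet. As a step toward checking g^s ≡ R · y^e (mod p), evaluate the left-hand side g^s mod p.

3132

2734^2 = 7474756 ≡ 773
2734^4 ≡ 773^2 = 597529 ≡ 852
2734^8 ≡ 852^2 = 725904 ≡ 1614
2734^16 ≡ 1614^2 = 2604996 ≡ 1001
2734^32 ≡ 1001^2 = 1002001 ≡ 1791
2734^64 ≡ 1791^2 = 3207681 ≡ 111
2734^128 ≡ 111^2 = 12321 ≡ 1974
2734^256 ≡ 1974^2 = 3896676 ≡ 2755
2734^512 ≡ 2755^2 = 7590025 ≡ 2225
2734^1024 ≡ 2225^2 = 4950625 ≡ 1310
2734^2048 ≡ 1310^2 = 1716100 ≡ 1947
2190 = 2048 + 128 + 8 + 4 + 2, so 2734^2190 ≡ 1947·1974·1614·852·773 ≡ 3132 (mod 3449)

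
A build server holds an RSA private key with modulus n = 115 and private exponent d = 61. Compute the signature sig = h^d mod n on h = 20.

30

h^61 mod 115 = 30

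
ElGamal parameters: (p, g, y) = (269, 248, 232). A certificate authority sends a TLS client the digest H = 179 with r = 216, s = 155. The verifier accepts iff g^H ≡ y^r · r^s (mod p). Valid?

yes

Left side g^H mod p:
248^2 = 61504 ≡ 172
248^4 ≡ 172^2 = 29584 ≡ 263
248^8 ≡ 263^2 = 69169 ≡ 36
248^16 ≡ 36^2 = 1296 ≡ 220
248^32 ≡ 220^2 = 48400 ≡ 249
248^64 ≡ 249^2 = 62001 ≡ 131
248^128 ≡ 131^2 = 17161 ≡ 214
179 = 128 + 32 + 16 + 2 + 1, so 248^179 ≡ 214·249·220·172·248 ≡ 202 (mod 269)
Right side y^r · r^s mod p:
232^2 = 53824 ≡ 24
232^4 ≡ 24^2 = 576 ≡ 38
232^8 ≡ 38^2 = 1444 ≡ 99
232^16 ≡ 99^2 = 9801 ≡ 117
232^32 ≡ 117^2 = 13689 ≡ 239
232^64 ≡ 239^2 = 57121 ≡ 93
232^128 ≡ 93^2 = 8649 ≡ 41
216 = 128 + 64 + 16 + 8, so 232^216 ≡ 41·93·117·99 ≡ 214 (mod 269)
216^2 = 46656 ≡ 119
216^4 ≡ 119^2 = 14161 ≡ 173
216^8 ≡ 173^2 = 29929 ≡ 70
216^16 ≡ 70^2 = 4900 ≡ 58
216^32 ≡ 58^2 = 3364 ≡ 136
216^64 ≡ 136^2 = 18496 ≡ 204
216^128 ≡ 204^2 = 41616 ≡ 190
155 = 128 + 16 + 8 + 2 + 1, so 216^155 ≡ 190·58·70·119·216 ≡ 11 (mod 269)
214·11 = 2354 ≡ 202 (mod 269)
202 ≡ 202 (mod 269), so the signature is genuine.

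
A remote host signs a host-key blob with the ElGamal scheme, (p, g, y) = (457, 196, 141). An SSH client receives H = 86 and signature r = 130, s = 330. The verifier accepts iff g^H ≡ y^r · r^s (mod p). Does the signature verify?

Left side g^H mod p:
196^86 mod 457 = 302
Right side y^r · r^s mod p:
141^130 mod 457 = 438
130^330 mod 457 = 393
438·393 = 172134 ≡ 302 (mod 457)
302 ≡ 302 (mod 457), so the signature is genuine.

verifies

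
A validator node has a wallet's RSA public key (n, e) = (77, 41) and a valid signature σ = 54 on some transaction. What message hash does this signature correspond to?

10

σ^2 ≡ 54^2 = 2916 ≡ 67
σ^4 ≡ 67^2 = 4489 ≡ 23
σ^8 ≡ 23^2 = 529 ≡ 67
σ^16 ≡ 67^2 = 4489 ≡ 23
σ^32 ≡ 23^2 = 529 ≡ 67
41 = 32 + 8 + 1, so σ^41 ≡ 67·67·54 ≡ 10 (mod 77)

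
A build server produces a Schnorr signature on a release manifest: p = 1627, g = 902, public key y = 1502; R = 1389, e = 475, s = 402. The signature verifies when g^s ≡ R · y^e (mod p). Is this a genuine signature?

forged

g^s mod p:
Squares mod 1627: 902^1≡902, 902^2≡104, 902^4≡1054, 902^8≡1302, 902^16≡1497, 902^32≡630, 902^64≡1539, 902^128≡1236, 902^256≡1570
402 = 256 + 128 + 16 + 2, so 902^402 ≡ 1570·1236·1497·104 ≡ 160 (mod 1627)
R · y^e mod p:
Squares mod 1627: 1502^1≡1502, 1502^2≡982, 1502^4≡1140, 1502^8≡1254, 1502^16≡834, 1502^32≡827, 1502^64≡589, 1502^128≡370, 1502^256≡232
475 = 256 + 128 + 64 + 16 + 8 + 2 + 1, so 1502^475 ≡ 232·370·589·834·1254·982·1502 ≡ 1614 (mod 1627)
1389·1614 = 2241846 ≡ 1467 (mod 1627)
160 ≠ 1467; the check fails.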